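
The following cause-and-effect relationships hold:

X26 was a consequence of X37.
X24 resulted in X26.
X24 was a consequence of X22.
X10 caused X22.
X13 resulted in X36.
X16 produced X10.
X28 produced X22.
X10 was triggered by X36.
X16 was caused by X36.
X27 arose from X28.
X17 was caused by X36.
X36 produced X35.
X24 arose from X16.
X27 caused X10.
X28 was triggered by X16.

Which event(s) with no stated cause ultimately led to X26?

X13, X37

Tracing upstream from X26: X26 ← X24 ← X16 ← X36 ← X13.
A separate upstream branch: X26 ← X37.
Each of those chain origins has no stated cause.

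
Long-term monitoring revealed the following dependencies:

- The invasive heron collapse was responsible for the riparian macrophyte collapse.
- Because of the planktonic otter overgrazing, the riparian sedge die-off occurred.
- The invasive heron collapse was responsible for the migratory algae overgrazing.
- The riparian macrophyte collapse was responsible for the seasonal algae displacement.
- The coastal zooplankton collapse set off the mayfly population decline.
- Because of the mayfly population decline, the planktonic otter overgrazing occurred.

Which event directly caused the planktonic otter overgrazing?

Upstream contributors include the coastal zooplankton collapse, but only the mayfly population decline feeds directly into the planktonic otter overgrazing.

the mayfly population decline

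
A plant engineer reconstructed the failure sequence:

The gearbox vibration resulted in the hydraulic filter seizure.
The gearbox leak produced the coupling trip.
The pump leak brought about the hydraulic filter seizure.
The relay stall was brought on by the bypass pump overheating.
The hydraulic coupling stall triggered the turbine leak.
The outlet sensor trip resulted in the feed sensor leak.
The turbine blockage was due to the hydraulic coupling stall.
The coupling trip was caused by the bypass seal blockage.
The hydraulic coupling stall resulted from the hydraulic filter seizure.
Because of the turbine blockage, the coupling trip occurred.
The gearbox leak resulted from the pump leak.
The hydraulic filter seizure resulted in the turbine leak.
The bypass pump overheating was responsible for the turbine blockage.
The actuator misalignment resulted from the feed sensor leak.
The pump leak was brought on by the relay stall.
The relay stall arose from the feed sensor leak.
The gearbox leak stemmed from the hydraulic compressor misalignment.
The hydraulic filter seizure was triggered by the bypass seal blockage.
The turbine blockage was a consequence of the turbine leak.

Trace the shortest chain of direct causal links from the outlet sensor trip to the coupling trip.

the outlet sensor trip → the feed sensor leak
the feed sensor leak → the relay stall
the relay stall → the pump leak
the pump leak → the gearbox leak
the gearbox leak → the coupling trip
Length: 5 steps.

the outlet sensor trip → the feed sensor leak → the relay stall → the pump leak → the gearbox leak → the coupling trip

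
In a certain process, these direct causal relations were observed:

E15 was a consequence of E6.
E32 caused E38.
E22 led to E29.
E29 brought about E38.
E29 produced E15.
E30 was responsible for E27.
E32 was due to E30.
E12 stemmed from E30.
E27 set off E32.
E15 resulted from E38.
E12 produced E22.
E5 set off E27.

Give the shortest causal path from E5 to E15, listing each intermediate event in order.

E5 → E27
E27 → E32
E32 → E38
E38 → E15
Length: 4 steps.

E5 → E27 → E32 → E38 → E15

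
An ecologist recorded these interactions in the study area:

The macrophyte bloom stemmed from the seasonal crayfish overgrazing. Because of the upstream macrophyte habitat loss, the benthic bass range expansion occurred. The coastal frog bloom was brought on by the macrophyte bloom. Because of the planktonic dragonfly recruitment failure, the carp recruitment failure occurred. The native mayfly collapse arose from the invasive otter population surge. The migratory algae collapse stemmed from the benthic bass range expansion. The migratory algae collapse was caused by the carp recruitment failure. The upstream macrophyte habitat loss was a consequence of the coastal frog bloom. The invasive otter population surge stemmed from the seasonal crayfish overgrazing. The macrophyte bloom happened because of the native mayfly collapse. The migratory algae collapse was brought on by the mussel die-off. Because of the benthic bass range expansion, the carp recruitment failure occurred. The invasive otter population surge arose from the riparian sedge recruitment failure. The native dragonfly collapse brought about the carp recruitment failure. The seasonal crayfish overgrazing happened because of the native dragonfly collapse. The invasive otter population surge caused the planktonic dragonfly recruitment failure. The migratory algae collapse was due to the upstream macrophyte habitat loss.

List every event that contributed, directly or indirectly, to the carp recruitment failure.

the benthic bass range expansion, the coastal frog bloom, the invasive otter population surge, the macrophyte bloom, the native dragonfly collapse, the native mayfly collapse, the planktonic dragonfly recruitment failure, the riparian sedge recruitment failure, the seasonal crayfish overgrazing, the upstream macrophyte habitat loss

Immediate causes of the carp recruitment failure: the native dragonfly collapse, the planktonic dragonfly recruitment failure, the benthic bass range expansion.
Further upstream: the riparian sedge recruitment failure, the seasonal crayfish overgrazing, the invasive otter population surge, the native mayfly collapse, the macrophyte bloom, the coastal frog bloom, the upstream macrophyte habitat loss.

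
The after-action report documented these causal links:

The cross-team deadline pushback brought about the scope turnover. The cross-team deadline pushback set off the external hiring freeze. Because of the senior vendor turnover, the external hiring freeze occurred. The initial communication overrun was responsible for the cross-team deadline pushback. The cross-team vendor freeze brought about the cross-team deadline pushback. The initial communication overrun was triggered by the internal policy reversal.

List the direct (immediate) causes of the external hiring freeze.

Upstream contributors include the cross-team vendor freeze, the internal policy reversal, the initial communication overrun, but only the cross-team deadline pushback, the senior vendor turnover feed directly into the external hiring freeze.

the cross-team deadline pushback, the senior vendor turnover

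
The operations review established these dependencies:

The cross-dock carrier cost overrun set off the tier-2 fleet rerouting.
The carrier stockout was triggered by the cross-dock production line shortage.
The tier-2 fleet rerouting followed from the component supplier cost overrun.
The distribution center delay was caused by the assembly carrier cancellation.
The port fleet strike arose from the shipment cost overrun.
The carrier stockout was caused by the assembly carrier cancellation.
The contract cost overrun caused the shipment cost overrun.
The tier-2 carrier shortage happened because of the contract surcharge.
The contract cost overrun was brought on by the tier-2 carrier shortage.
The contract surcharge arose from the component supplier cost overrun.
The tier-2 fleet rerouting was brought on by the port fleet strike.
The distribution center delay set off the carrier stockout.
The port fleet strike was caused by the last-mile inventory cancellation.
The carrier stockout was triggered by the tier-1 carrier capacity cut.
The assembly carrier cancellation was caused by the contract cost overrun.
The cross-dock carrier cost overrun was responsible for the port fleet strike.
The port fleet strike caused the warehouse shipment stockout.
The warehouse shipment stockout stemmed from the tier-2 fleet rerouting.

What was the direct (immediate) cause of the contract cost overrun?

the tier-2 carrier shortage

Upstream contributors include the component supplier cost overrun, the contract surcharge, but only the tier-2 carrier shortage feeds directly into the contract cost overrun.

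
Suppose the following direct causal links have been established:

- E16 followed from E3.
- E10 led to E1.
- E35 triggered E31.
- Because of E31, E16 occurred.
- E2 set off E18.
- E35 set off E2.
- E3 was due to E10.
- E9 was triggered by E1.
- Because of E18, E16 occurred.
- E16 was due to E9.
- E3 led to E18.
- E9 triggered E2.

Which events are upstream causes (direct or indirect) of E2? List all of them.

Immediate causes of E2: E35, E9.
Further upstream: E10, E1.

E1, E10, E35, E9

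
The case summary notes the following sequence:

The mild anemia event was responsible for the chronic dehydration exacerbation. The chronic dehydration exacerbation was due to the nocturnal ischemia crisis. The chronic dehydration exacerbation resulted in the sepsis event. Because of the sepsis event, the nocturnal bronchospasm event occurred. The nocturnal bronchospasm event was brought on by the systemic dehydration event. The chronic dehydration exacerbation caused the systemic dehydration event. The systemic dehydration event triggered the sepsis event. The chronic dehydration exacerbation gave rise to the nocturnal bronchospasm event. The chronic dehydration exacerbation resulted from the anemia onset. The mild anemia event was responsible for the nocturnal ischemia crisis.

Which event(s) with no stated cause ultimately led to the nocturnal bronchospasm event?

Tracing upstream from the nocturnal bronchospasm event: the nocturnal bronchospasm event ← the chronic dehydration exacerbation ← the anemia onset.
A separate upstream branch: the nocturnal bronchospasm event ← the chronic dehydration exacerbation ← the mild anemia event.
Each of those chain origins has no stated cause.

the anemia onset, the mild anemia event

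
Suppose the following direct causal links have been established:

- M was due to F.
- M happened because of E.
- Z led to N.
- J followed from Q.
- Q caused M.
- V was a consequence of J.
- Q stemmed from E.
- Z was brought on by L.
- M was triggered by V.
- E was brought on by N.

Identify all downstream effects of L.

Direct effects: Z.
2 steps out: N.
3 steps out: E.
4 steps out: Q, M.
5 steps out: J.
6 steps out: V.
Not reachable from it: F.

E, J, M, N, Q, V, Z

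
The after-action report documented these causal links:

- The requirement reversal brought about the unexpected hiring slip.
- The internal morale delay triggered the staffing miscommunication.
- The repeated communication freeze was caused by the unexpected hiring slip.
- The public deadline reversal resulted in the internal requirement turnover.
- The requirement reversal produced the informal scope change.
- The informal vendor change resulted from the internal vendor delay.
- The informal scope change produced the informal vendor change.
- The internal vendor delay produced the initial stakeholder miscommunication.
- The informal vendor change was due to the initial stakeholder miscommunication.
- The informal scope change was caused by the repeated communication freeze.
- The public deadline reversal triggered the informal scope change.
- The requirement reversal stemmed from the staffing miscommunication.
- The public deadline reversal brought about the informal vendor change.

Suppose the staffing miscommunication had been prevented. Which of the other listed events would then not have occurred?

the repeated communication freeze, the requirement reversal, the unexpected hiring slip

Downstream of the staffing miscommunication: the requirement reversal, the unexpected hiring slip, the repeated communication freeze, the informal scope change, the informal vendor change.
Of those, still caused via another path: the informal scope change, the informal vendor change.
The remainder have no surviving cause.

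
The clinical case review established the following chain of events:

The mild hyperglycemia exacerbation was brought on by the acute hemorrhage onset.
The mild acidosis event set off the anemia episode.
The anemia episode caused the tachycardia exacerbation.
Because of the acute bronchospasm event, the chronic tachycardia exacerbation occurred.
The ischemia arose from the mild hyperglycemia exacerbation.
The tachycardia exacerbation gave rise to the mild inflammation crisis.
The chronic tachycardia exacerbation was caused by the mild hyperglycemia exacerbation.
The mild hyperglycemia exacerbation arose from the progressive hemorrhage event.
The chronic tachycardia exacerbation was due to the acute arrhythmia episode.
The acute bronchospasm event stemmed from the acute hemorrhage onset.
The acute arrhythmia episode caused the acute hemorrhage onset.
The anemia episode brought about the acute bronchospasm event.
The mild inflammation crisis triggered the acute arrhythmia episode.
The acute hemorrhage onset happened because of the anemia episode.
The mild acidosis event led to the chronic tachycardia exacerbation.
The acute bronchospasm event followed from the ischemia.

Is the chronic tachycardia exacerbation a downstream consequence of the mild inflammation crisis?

Yes

There is a causal chain: the mild inflammation crisis → the acute arrhythmia episode → the chronic tachycardia exacerbation.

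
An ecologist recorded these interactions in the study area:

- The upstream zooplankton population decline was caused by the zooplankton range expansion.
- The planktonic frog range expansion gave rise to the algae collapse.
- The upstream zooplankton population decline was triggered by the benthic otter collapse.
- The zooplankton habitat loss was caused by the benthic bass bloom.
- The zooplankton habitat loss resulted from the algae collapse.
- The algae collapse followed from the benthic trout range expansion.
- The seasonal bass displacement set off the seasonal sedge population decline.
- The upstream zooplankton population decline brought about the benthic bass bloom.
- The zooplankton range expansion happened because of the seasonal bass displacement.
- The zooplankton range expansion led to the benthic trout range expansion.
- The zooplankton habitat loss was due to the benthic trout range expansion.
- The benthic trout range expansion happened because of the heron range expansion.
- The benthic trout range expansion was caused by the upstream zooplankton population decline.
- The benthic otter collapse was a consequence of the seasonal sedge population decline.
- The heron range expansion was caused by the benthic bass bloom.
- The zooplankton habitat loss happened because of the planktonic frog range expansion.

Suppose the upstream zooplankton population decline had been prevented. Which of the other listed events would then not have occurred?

the benthic bass bloom, the heron range expansion

Downstream of the upstream zooplankton population decline: the benthic bass bloom, the heron range expansion, the benthic trout range expansion, the algae collapse, the zooplankton habitat loss.
Of those, still caused via another path: the benthic trout range expansion, the algae collapse, the zooplankton habitat loss.
The remainder have no surviving cause.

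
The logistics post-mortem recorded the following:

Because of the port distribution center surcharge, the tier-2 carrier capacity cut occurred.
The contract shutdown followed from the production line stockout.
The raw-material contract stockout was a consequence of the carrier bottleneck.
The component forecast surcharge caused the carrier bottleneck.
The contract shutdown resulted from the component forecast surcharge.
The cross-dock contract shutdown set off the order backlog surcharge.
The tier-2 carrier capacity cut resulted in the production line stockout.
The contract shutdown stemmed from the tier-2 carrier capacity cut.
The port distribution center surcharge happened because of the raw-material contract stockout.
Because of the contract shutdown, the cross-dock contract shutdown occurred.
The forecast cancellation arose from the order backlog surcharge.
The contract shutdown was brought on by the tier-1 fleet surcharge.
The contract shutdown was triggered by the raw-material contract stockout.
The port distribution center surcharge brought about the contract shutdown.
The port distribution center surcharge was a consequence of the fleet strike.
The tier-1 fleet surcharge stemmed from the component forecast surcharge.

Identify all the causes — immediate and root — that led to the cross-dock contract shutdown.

the carrier bottleneck, the component forecast surcharge, the contract shutdown, the fleet strike, the port distribution center surcharge, the production line stockout, the raw-material contract stockout, the tier-1 fleet surcharge, the tier-2 carrier capacity cut

Immediate cause of the cross-dock contract shutdown: the contract shutdown.
Further upstream: the component forecast surcharge, the carrier bottleneck, the raw-material contract stockout, the port distribution center surcharge, the tier-1 fleet surcharge, the tier-2 carrier capacity cut, the production line stockout, the fleet strike.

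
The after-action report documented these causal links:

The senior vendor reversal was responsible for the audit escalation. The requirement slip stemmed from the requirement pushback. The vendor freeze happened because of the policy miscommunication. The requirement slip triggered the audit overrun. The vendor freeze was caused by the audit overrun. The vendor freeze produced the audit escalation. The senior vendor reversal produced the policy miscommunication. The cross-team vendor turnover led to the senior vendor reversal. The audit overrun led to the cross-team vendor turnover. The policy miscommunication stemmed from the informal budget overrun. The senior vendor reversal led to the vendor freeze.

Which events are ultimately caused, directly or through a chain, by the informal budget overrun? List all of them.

Direct effects: the policy miscommunication.
2 steps out: the vendor freeze.
3 steps out: the audit escalation.
Not reachable from it: the requirement pushback, the requirement slip, the audit overrun, the cross-team vendor turnover, the senior vendor reversal.

the audit escalation, the policy miscommunication, the vendor freeze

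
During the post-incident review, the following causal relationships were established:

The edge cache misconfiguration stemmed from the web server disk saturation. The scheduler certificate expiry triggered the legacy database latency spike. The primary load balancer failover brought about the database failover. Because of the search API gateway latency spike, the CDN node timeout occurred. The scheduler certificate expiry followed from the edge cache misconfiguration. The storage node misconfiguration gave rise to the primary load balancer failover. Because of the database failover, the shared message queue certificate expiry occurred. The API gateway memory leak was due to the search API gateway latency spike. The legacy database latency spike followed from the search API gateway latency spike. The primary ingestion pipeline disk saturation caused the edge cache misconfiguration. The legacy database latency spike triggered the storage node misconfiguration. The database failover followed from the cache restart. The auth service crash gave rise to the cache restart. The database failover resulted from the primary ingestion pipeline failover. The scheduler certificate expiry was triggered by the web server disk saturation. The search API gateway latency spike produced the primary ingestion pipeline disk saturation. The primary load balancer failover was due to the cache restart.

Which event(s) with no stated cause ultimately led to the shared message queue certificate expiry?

the auth service crash, the primary ingestion pipeline failover, the search API gateway latency spike, the web server disk saturation

Tracing upstream from the shared message queue certificate expiry: the shared message queue certificate expiry ← the database failover ← the primary ingestion pipeline failover.
A separate upstream branch: the shared message queue certificate expiry ← the database failover ← the primary load balancer failover ← the storage node misconfiguration ← the legacy database latency spike ← the search API gateway latency spike.
A separate upstream branch: the shared message queue certificate expiry ← the database failover ← the cache restart ← the auth service crash.
A separate upstream branch: the shared message queue certificate expiry ← the database failover ← the primary load balancer failover ← the storage node misconfiguration ← the legacy database latency spike ← the scheduler certificate expiry ← the web server disk saturation.
Each of those chain origins has no stated cause.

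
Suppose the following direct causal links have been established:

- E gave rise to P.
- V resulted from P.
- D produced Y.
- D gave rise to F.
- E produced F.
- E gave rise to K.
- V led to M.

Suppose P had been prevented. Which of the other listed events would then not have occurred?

Downstream of P: V, M.

M, V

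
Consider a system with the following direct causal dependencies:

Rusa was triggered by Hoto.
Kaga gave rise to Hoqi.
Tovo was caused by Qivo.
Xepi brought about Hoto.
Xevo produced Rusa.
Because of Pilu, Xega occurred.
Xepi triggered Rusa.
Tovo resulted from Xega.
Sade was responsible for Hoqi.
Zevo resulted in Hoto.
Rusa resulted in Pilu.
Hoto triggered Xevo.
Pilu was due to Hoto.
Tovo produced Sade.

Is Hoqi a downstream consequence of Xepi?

Yes

There is a causal chain: Xepi → Hoto → Pilu → Xega → Tovo → Sade → Hoqi.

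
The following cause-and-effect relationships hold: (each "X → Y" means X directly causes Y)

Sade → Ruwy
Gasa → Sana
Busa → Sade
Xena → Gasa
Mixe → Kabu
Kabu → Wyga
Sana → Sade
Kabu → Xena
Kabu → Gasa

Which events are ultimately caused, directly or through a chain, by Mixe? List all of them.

Gasa, Kabu, Ruwy, Sade, Sana, Wyga, Xena

Direct effects: Kabu.
2 steps out: Wyga, Xena, Gasa.
3 steps out: Sana.
4 steps out: Sade.
5 steps out: Ruwy.
Not reachable from it: Busa.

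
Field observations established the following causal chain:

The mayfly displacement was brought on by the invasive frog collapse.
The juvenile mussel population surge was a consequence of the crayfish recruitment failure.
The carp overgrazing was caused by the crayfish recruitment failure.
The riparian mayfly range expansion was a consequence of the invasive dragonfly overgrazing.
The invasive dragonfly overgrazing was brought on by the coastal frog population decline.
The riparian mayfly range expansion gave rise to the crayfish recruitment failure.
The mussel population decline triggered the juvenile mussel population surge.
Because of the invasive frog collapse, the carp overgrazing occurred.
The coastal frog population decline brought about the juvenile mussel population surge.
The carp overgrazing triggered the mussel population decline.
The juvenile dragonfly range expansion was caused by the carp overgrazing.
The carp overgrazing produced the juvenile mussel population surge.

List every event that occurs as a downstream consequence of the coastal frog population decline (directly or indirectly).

Direct effects: the invasive dragonfly overgrazing, the juvenile mussel population surge.
2 steps out: the riparian mayfly range expansion.
3 steps out: the crayfish recruitment failure.
4 steps out: the carp overgrazing.
5 steps out: the juvenile dragonfly range expansion, the mussel population decline.
Not reachable from it: the invasive frog collapse, the mayfly displacement.

the carp overgrazing, the crayfish recruitment failure, the invasive dragonfly overgrazing, the juvenile dragonfly range expansion, the juvenile mussel population surge, the mussel population decline, the riparian mayfly range expansion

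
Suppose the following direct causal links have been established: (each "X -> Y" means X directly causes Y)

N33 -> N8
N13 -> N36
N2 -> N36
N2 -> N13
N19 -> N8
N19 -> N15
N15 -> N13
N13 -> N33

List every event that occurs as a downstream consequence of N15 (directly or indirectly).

Direct effects: N13.
2 steps out: N36, N33.
3 steps out: N8.
Not reachable from it: N19, N2.

N13, N33, N36, N8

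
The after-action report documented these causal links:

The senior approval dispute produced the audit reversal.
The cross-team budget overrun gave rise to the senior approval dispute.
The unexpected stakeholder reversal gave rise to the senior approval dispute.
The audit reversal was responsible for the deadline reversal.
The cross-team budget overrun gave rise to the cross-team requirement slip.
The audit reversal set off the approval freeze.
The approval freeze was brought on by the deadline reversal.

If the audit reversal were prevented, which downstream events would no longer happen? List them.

the approval freeze, the deadline reversal

Downstream of the audit reversal: the deadline reversal, the approval freeze.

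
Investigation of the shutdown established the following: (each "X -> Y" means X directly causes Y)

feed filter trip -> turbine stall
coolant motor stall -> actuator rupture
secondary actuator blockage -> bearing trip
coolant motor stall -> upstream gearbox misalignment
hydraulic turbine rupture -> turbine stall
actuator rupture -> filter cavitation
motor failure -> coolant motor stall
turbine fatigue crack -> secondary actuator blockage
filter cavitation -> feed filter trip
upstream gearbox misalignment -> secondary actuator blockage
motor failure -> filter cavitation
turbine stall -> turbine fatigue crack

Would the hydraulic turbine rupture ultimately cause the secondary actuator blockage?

There is a causal chain: the hydraulic turbine rupture → the turbine stall → the turbine fatigue crack → the secondary actuator blockage.

Yes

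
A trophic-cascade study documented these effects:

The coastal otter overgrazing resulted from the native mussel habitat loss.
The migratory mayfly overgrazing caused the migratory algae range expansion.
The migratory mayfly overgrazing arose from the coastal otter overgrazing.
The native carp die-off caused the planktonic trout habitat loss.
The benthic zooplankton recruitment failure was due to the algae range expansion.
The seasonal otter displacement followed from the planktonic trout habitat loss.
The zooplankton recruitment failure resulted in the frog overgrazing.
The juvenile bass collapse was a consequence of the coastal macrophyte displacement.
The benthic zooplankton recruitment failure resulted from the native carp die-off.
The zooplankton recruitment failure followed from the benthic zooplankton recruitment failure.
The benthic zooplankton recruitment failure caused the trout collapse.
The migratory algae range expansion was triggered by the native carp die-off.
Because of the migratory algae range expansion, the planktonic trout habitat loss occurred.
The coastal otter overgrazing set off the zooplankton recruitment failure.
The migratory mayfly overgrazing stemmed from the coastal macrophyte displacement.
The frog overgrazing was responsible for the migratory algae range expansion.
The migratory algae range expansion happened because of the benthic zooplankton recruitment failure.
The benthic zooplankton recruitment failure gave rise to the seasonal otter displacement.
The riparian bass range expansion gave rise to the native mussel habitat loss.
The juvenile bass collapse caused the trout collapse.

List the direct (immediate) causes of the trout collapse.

the benthic zooplankton recruitment failure, the juvenile bass collapse

Upstream contributors include the coastal macrophyte displacement, the native carp die-off, the algae range expansion, but only the benthic zooplankton recruitment failure, the juvenile bass collapse feed directly into the trout collapse.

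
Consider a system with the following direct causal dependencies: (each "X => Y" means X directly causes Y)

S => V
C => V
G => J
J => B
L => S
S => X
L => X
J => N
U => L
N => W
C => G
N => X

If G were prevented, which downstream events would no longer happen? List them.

B, J, N, W

Downstream of G: J, N, W, B, X.
Of those, still caused via another path: X.
The remainder have no surviving cause.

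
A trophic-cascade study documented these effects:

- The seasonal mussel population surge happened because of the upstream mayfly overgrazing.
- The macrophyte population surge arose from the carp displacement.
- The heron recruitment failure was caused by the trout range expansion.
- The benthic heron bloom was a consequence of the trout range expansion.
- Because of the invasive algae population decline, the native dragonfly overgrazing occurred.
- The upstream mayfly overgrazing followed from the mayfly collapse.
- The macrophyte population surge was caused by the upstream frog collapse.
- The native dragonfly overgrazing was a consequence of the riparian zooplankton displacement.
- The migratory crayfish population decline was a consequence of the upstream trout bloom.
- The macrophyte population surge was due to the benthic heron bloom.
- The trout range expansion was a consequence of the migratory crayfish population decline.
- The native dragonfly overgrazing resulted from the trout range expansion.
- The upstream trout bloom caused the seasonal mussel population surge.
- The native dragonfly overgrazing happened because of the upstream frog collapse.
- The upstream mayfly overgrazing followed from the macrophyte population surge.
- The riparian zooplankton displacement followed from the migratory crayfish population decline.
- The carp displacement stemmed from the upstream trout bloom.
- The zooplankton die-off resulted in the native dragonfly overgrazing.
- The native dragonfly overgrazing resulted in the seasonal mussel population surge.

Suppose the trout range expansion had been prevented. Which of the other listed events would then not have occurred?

Downstream of the trout range expansion: the benthic heron bloom, the heron recruitment failure, the macrophyte population surge, the upstream mayfly overgrazing, the native dragonfly overgrazing, the seasonal mussel population surge.
Of those, still caused via another path: the macrophyte population surge, the upstream mayfly overgrazing, the native dragonfly overgrazing, the seasonal mussel population surge.
The remainder have no surviving cause.

the benthic heron bloom, the heron recruitment failure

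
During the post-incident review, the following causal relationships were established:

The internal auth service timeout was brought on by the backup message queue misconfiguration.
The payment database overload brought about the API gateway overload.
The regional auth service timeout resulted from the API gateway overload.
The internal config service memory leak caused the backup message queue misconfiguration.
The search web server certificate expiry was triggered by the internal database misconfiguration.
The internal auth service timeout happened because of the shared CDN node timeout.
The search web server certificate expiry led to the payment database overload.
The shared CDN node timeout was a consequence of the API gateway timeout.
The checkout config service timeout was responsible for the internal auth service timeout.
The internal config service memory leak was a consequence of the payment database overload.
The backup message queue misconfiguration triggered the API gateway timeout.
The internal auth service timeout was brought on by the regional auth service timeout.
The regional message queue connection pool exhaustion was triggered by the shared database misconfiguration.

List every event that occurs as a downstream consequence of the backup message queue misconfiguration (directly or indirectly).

Direct effects: the API gateway timeout, the internal auth service timeout.
2 steps out: the shared CDN node timeout.
Not reachable from it: the internal database misconfiguration, the search web server certificate expiry, the payment database overload, the shared database misconfiguration, the API gateway overload, the regional message queue connection pool exhaustion, the internal config service memory leak, the regional auth service timeout, the checkout config service timeout.

the API gateway timeout, the internal auth service timeout, the shared CDN node timeout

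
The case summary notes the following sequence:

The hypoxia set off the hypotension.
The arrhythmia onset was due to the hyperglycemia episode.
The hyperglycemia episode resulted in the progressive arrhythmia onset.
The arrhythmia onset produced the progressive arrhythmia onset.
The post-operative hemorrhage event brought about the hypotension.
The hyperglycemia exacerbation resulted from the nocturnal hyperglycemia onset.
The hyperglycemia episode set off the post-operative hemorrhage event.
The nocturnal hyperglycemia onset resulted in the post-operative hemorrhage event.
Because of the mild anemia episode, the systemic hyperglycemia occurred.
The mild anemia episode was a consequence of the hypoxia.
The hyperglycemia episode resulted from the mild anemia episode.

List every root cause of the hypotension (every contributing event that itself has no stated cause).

the hypoxia, the nocturnal hyperglycemia onset

Tracing upstream from the hypotension: the hypotension ← the post-operative hemorrhage event ← the nocturnal hyperglycemia onset.
A separate upstream branch: the hypotension ← the hypoxia.
Each of those chain origins has no stated cause.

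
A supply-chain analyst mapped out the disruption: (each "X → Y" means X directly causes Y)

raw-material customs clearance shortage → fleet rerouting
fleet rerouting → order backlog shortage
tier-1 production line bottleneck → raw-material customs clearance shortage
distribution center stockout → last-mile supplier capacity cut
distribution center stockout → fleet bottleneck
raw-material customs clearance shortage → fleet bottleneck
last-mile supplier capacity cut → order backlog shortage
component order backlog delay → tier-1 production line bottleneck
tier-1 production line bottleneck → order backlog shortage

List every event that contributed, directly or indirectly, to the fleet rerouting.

Immediate cause of the fleet rerouting: the raw-material customs clearance shortage.
Further upstream: the component order backlog delay, the tier-1 production line bottleneck.

the component order backlog delay, the raw-material customs clearance shortage, the tier-1 production line bottleneck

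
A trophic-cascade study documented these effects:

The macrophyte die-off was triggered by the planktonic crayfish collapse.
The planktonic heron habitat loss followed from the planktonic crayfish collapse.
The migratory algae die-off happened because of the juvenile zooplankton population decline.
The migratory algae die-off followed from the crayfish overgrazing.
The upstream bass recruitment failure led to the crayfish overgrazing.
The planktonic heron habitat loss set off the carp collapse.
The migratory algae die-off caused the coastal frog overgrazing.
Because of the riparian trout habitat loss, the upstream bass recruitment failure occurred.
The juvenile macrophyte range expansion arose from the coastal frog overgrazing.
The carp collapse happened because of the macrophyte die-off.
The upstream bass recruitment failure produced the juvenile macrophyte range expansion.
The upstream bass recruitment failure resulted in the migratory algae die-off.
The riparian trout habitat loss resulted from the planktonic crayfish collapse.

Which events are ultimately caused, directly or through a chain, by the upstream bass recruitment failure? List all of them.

Direct effects: the crayfish overgrazing, the migratory algae die-off, the juvenile macrophyte range expansion.
2 steps out: the coastal frog overgrazing.
Not reachable from it: the planktonic crayfish collapse, the macrophyte die-off, the planktonic heron habitat loss, the riparian trout habitat loss, the carp collapse, the juvenile zooplankton population decline.

the coastal frog overgrazing, the crayfish overgrazing, the juvenile macrophyte range expansion, the migratory algae die-off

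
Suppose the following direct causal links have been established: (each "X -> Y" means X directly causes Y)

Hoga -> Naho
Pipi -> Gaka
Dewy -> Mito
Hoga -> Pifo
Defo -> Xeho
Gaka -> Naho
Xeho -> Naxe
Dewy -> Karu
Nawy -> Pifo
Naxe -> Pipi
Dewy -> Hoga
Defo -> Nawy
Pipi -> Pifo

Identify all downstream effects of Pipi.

Gaka, Naho, Pifo

Direct effects: Gaka, Pifo.
2 steps out: Naho.
Not reachable from it: Defo, Xeho, Dewy, Mito, Naxe, Karu, Nawy, Hoga.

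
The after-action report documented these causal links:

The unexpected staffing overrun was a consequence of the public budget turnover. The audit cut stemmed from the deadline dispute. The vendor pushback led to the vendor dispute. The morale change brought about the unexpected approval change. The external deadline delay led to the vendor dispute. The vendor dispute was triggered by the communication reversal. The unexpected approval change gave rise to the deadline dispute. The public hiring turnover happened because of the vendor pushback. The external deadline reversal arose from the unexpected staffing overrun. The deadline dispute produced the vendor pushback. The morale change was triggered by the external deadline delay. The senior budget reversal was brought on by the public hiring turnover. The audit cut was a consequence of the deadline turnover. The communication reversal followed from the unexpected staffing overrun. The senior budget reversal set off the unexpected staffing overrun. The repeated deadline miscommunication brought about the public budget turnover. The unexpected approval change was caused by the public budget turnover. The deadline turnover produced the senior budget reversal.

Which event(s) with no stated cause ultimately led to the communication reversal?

Tracing upstream from the communication reversal: the communication reversal ← the unexpected staffing overrun ← the senior budget reversal ← the deadline turnover.
A separate upstream branch: the communication reversal ← the unexpected staffing overrun ← the public budget turnover ← the repeated deadline miscommunication.
A separate upstream branch: the communication reversal ← the unexpected staffing overrun ← the senior budget reversal ← the public hiring turnover ← the vendor pushback ← the deadline dispute ← the unexpected approval change ← the morale change ← the external deadline delay.
Each of those chain origins has no stated cause.

the deadline turnover, the external deadline delay, the repeated deadline miscommunication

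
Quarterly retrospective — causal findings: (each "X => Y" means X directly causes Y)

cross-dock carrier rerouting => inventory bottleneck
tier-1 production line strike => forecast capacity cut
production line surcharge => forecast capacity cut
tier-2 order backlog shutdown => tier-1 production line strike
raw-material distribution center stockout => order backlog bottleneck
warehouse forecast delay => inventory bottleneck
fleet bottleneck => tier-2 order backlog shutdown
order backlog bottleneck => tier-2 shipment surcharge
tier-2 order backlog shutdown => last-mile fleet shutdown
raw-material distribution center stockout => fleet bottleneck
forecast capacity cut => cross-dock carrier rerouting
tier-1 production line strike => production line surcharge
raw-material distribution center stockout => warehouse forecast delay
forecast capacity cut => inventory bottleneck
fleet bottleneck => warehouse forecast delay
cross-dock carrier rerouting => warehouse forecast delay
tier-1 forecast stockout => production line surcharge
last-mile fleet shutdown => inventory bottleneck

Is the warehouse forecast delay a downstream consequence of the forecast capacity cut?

Yes

There is a causal chain: the forecast capacity cut → the cross-dock carrier rerouting → the warehouse forecast delay.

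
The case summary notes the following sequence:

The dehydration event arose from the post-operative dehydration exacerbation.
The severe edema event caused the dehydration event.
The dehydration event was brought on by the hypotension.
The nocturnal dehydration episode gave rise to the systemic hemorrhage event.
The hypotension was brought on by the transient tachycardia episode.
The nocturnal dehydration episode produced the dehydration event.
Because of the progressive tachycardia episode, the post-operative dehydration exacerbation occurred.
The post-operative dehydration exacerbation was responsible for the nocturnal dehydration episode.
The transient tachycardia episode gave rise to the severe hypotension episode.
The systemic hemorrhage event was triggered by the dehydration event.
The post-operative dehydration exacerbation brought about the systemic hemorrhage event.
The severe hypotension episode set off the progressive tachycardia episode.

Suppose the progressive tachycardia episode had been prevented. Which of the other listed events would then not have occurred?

the nocturnal dehydration episode, the post-operative dehydration exacerbation

Downstream of the progressive tachycardia episode: the post-operative dehydration exacerbation, the nocturnal dehydration episode, the dehydration event, the systemic hemorrhage event.
Of those, still caused via another path: the dehydration event, the systemic hemorrhage event.
The remainder have no surviving cause.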